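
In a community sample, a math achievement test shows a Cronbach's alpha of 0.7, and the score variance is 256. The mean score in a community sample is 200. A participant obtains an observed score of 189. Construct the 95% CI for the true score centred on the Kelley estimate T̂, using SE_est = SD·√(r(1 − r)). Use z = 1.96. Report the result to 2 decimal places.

[177.93, 206.67]

SD = √256 = 16.000
Estimated true score = 0.700×189 + (1 − 0.700)×200 ≈ 192.300
SE_est = SD × √(r(1 − r)) = 16.000 × √0.210 ≈ 16.000 × 0.458 ≈ 7.332
95% CI: 192.300 ± 14.371 ≈ (177.929, 206.671)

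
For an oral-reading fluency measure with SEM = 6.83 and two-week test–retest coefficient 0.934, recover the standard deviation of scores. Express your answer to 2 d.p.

26.59

SD = 6.83 / √(1 − 0.934) ≈ 26.5857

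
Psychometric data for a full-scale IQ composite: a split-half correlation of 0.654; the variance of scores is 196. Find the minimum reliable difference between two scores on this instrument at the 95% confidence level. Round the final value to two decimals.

17.75

SD = √196 = 14.0000
r_full = 2·0.654 / (1 + 0.654) ≈ 0.7908
SEM = 14.0000 · √(1 − 0.7908) = 14.0000 · √0.2092 ≈ 14.0000 · 0.4574 ≈ 6.4032
SE_diff = √2 · SEM ≈ 9.0555
Minimum reliable difference = 1.96 · SE_diff ≈ 1.96 · 9.0555 ≈ 17.7488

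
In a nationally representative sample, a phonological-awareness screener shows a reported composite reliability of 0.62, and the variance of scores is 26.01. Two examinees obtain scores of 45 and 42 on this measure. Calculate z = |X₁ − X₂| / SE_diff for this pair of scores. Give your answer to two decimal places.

σ = 26.01^(1/2) = 5.1000
SEM = 5.1000 * √(1 − 0.6200) = 5.1000 * √0.3800 ≈ 5.1000 * 0.6164 ≈ 3.1439
Standard error of the difference = 3.1439·√2 ≈ 4.4461
z = 3 / 4.4461 ≈ 0.6748

0.67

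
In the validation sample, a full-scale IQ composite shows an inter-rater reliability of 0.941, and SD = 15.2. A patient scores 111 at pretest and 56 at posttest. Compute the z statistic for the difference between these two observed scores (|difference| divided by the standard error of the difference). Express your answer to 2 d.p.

10.53

The standard error of measurement is 15.200×√(1 − 0.941) ≈ 15.200×0.243 ≈ 3.692.
Standard error of the difference = 3.692·√2 ≈ 5.221
z = 55 / 5.221 ≈ 10.534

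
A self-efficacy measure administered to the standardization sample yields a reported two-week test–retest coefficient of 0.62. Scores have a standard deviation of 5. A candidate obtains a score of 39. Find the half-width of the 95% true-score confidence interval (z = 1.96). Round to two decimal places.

6.04

SEM = 5.000 * √(1 − 0.620) = 5.000 * √0.380 ≈ 5.000 * 0.616 ≈ 3.082
Margin = 1.96 * 3.082 ≈ 6.041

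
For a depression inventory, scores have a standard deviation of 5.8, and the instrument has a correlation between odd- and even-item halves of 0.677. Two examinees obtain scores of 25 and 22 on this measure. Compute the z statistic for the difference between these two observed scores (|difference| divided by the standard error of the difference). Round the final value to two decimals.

0.83

Spearman-Brown: r = 2(0.677) / (1 + 0.677) = 1.3540 / 1.6770 ≈ 0.8074
SEM = 5.8000×√(1 − 0.8074) ≈ 2.5454
SE_diff = SEM × √2 ≈ 2.5454 × 1.4142 ≈ 3.5998
z = 3 / 3.5998 ≈ 0.8334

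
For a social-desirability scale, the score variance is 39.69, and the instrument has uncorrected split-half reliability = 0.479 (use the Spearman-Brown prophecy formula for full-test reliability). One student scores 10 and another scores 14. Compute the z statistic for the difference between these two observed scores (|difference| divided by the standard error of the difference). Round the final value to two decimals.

0.76

SD = √39.69 = 6.30000
Spearman-Brown: r = 2(0.479) / (1 + 0.479) = 0.95800 / 1.47900 ≈ 0.64773
SEM = 6.30000 * √(1 − 0.64773) = 6.30000 * √0.35227 ≈ 6.30000 * 0.59352 ≈ 3.73917
Standard error of the difference = 3.73917·√2 ≈ 5.28799
z = |10 − 14| / 5.28799 = 4 / 5.28799 ≈ 0.75643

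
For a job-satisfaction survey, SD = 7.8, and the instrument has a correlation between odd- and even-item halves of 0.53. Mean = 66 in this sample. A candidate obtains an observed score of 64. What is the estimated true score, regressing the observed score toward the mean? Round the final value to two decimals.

Full-length reliability (Spearman-Brown) = 2(0.53)/(1+0.53) ≈ 0.6928
Estimated true score = 0.6928*64 + (1 − 0.6928)*66 ≈ 64.6144

64.61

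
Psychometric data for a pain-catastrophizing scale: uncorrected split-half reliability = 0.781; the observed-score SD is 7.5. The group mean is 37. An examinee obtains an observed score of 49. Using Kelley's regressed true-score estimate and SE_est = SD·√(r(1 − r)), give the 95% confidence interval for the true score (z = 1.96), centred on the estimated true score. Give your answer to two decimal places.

Full-length reliability (Spearman-Brown) = 2(0.781)/(1+0.781) ≃ 0.877
T̂ = 0.877(49) + 0.123(37) ≃ 47.524
SE_est = SD · √(r(1 − r)) = 7.500 · √0.108 ≃ 7.500 · 0.328 ≃ 2.463
95% CI: 47.524 ± 4.827 ≃ (42.697, 52.352)

[42.70, 52.35]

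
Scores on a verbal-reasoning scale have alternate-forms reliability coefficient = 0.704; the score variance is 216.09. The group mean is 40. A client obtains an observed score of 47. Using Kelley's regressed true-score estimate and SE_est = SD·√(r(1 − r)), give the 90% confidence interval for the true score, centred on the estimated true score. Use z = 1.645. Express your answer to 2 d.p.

SD = √216.09 = 14.700
T̂ = 0.704(47) + 0.296(40) ≈ 44.928
SE_est = SD · √(r(1 − r)) = 14.700 · √0.208 ≈ 14.700 · 0.456 ≈ 6.710
90% CI: 44.928 ± 11.039 ≈ (33.889, 55.967)

[33.89, 55.97]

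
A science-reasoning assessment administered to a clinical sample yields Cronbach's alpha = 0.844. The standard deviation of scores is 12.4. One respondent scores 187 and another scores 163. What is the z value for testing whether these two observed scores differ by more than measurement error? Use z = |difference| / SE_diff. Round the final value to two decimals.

3.47

SEM = 12.400 × √(1 − 0.844) = 12.400 × √0.156 ≃ 12.400 × 0.395 ≃ 4.898
SE_diff = √2 × SEM ≃ 6.926
z = |187 − 163| / 6.926 = 24 / 6.926 ≃ 3.465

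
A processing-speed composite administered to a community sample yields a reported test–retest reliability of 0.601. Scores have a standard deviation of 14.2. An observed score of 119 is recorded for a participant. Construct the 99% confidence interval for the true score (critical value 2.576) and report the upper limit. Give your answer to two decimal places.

142.11

The standard error of measurement is 14.2000×√(1 − 0.6010) ≈ 14.2000×0.6317 ≈ 8.9696.
2.576 × SEM ≈ 23.1058
Upper limit = 119 + 23.1058 ≈ 142.1058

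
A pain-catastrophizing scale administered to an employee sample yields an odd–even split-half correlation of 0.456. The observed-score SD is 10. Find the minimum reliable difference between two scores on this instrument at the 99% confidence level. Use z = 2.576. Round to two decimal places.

22.27

r_full = 2·0.456 / (1 + 0.456) ≈ 0.626
The standard error of measurement is 10.000*√(1 − 0.626) ≈ 10.000*0.611 ≈ 6.112.
Standard error of the difference = 6.112·√2 ≈ 8.644
Smallest detectable difference = 2.576*8.644 ≈ 22.268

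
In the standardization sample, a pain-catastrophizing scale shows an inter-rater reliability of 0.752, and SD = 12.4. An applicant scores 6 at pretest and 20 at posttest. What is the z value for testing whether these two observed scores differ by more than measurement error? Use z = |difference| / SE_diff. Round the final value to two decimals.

SEM = 12.400 * √(1 − 0.752) = 12.400 * √0.248 ≈ 12.400 * 0.498 ≈ 6.175
SE_diff = √2 * SEM ≈ 8.733
z = |6 − 20| / 8.733 = 14 / 8.733 ≈ 1.603

1.60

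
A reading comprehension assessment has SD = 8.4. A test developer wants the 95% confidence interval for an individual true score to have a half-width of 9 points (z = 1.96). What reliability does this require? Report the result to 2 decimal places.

SEM needed = half-width / z = 9/1.96 ≃ 4.592
r = 1 − (SEM / SD)² = 1 − (4.592 / 8.4)² ≃ 1 − 0.299 ≃ 0.701

0.70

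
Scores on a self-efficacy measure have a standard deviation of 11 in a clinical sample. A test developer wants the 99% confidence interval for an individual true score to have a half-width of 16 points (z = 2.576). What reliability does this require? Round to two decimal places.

SEM needed = half-width / z = 16/2.576 ≈ 6.211
Required reliability = 1 − (SEM/SD)² = 1 − 0.319 ≈ 0.681

0.68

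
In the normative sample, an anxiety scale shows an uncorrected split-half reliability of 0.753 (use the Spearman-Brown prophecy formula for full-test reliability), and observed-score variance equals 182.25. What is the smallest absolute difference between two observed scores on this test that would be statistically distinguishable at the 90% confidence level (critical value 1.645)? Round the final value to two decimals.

11.79

SD = √182.25 ≈ 13.500
r_full = 2·0.753 / (1 + 0.753) ≈ 0.859
SEM = 13.500 * √(1 − 0.859) = 13.500 * √0.141 ≈ 13.500 * 0.375 ≈ 5.067
SE_diff = √2 * SEM ≈ 7.166
Minimum reliable difference = 1.645 * SE_diff ≈ 1.645 * 7.166 ≈ 11.789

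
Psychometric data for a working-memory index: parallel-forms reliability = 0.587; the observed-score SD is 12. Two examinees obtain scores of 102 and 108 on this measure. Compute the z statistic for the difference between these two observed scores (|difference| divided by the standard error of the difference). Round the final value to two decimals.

0.55

The standard error of measurement is 12.000·√(1 − 0.587) ≈ 12.000·0.643 ≈ 7.712.
Standard error of the difference = 7.712·√2 ≈ 10.906
z = 6 / 10.906 ≈ 0.550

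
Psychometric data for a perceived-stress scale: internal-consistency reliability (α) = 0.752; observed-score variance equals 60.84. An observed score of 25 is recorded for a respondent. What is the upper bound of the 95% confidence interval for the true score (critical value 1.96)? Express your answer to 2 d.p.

32.61

SD = √60.84 ≈ 7.800
The standard error of measurement is 7.800×√(1 − 0.752) ≈ 7.800×0.498 ≈ 3.884.
Half-width = 1.96×3.884 ≈ 7.613
Upper bound: 25 + 7.613 = 32.613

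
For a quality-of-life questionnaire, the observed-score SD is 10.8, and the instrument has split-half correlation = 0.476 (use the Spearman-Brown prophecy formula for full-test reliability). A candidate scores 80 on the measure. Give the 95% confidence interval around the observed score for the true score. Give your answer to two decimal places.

[67.39, 92.61]

r_full = 2·0.476 / (1 + 0.476) ≈ 0.645
SEM = 10.800×√(1 − 0.645) ≈ 6.435
Margin = 1.96 × 6.435 ≈ 12.613
Interval: (67.387, 92.613)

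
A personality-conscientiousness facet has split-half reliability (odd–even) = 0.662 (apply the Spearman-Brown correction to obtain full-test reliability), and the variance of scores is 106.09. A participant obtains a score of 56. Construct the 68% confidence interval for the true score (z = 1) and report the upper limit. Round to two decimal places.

60.64

SD = √106.09 ≈ 10.30000
r_full = 2·0.662 / (1 + 0.662) ≈ 0.79663
SEM = 10.30000·√(1 − 0.79663) ≈ 4.64494
Half-width = 1·4.64494 ≈ 4.64494
Upper limit = 56 + 4.64494 ≈ 60.64494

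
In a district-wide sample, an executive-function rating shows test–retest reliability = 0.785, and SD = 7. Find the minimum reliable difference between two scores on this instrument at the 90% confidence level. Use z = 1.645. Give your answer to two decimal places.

SEM = 7.0000 × √(1 − 0.7850) = 7.0000 × √0.2150 ≈ 7.0000 × 0.4637 ≈ 3.2458
SE_diff = √2 × SEM ≈ 4.5902
Minimum reliable difference = 1.645 × SE_diff ≈ 1.645 × 4.5902 ≈ 7.5509

7.55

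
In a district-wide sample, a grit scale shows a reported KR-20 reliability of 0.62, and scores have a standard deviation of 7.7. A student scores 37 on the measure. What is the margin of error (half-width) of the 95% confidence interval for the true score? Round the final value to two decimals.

SEM = 7.7000 × √(1 − 0.6200) = 7.7000 × √0.3800 ≃ 7.7000 × 0.6164 ≃ 4.7466
1.96 × SEM ≃ 9.3033

9.30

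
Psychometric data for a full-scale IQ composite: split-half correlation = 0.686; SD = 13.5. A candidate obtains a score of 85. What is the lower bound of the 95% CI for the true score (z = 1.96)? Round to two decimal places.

73.58

Full-length reliability (Spearman-Brown) = 2(0.686)/(1+0.686) ≈ 0.8138
SEM = 13.5000·√(1 − 0.8138) ≈ 5.8260
Half-width = 1.96·5.8260 ≈ 11.4189
Lower limit = 85 − 11.4189 ≈ 73.5811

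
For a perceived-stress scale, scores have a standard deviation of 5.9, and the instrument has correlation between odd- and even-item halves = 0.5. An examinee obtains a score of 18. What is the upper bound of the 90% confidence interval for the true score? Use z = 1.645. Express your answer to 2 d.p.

r_full = 2·0.5 / (1 + 0.5) ≈ 0.6667
SEM = 5.9000 · √(1 − 0.6667) = 5.9000 · √0.3333 ≈ 5.9000 · 0.5774 ≈ 3.4064
Margin = 1.645 · 3.4064 ≈ 5.6035
Upper limit = 18 + 5.6035 ≈ 23.6035

23.60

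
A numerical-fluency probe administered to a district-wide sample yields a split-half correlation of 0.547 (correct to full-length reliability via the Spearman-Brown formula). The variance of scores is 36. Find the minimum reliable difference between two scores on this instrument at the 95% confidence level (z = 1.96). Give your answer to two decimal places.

σ = 36^(1/2) = 6.0000
Spearman-Brown: r = 2(0.547) / (1 + 0.547) = 1.0940 / 1.5470 ≃ 0.7072
SEM = 6.0000 × √(1 − 0.7072) = 6.0000 × √0.2928 ≃ 6.0000 × 0.5411 ≃ 3.2468
Standard error of the difference = 3.2468·√2 ≃ 4.5917
Smallest detectable difference = 1.96×4.5917 ≃ 8.9997

9.00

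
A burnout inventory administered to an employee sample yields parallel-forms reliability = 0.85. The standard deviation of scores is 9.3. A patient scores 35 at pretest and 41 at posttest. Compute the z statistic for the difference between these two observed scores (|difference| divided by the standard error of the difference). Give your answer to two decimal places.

SEM = 9.30000 × √(1 − 0.85000) = 9.30000 × √0.15000 ≈ 9.30000 × 0.38730 ≈ 3.60187
SE_diff = SEM × √2 ≈ 3.60187 × 1.41421 ≈ 5.09382
z = 6 / 5.09382 ≈ 1.17790

1.18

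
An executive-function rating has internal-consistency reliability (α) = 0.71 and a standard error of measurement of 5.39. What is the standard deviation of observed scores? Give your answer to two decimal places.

10.01

SD = SEM / √(1 − r) = 5.39 / √0.290 ≃ 5.39 / 0.539 ≃ 10.009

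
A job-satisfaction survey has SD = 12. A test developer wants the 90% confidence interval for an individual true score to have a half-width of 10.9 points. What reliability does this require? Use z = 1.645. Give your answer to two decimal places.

SEM needed = half-width / z = 10.9/1.645 ≃ 6.626
r = 1 − (6.626/12)² ≃ 1 − 0.305 ≃ 0.695

0.70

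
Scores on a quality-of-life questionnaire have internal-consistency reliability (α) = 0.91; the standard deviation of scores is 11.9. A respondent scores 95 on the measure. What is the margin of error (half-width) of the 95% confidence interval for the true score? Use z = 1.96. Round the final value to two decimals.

7.00

SEM = 11.900 · √(1 − 0.910) = 11.900 · √0.090 ≈ 11.900 · 0.300 ≈ 3.570
Half-width = 1.96·3.570 ≈ 6.997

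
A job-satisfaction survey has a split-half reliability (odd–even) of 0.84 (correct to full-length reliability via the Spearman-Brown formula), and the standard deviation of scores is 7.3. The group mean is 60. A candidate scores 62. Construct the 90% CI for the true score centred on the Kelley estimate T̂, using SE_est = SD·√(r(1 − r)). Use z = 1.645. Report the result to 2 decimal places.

Full-length reliability (Spearman-Brown) = 2(0.84)/(1+0.84) ≈ 0.9130
T̂ = r·X + (1 − r)·M = 0.9130·62 + 0.0870·60 ≈ 56.6087 + 5.2174 ≈ 61.8261
SE_est = SD · √(r(1 − r)) = 7.3000 · √0.0794 ≈ 7.3000 · 0.2818 ≈ 2.0569
90% CI: 61.8261 ± 3.3837 ≈ (58.4424, 65.2097)

[58.44, 65.21]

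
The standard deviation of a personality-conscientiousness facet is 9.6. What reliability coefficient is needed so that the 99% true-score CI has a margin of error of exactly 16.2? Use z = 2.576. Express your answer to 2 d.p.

0.57

SEM needed = half-width / z = 16.2/2.576 ≈ 6.289
r = 1 − (SEM / SD)² = 1 − (6.289 / 9.6)² ≈ 1 − 0.429 ≈ 0.571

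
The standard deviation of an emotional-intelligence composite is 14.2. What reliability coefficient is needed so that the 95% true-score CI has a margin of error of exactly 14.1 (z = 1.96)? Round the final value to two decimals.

SEM needed = half-width / z = 14.1/1.96 ≃ 7.1939
r = 1 − (SEM / SD)² = 1 − (7.1939 / 14.2)² ≃ 1 − 0.2567 ≃ 0.7433

0.74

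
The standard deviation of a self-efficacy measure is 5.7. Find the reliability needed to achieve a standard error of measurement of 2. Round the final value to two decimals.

0.88

r = 1 − (2.000/5.7)² ≈ 1 − 0.123 ≈ 0.877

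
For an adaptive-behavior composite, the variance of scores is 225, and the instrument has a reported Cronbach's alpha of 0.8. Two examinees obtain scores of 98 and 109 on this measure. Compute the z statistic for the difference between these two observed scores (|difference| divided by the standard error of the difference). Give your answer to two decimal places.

SD = √225 ≃ 15.00000
SEM = 15.00000·√(1 − 0.80000) ≃ 6.70820
Standard error of the difference = 6.70820·√2 ≃ 9.48683
z = 11 / 9.48683 ≃ 1.15950

1.16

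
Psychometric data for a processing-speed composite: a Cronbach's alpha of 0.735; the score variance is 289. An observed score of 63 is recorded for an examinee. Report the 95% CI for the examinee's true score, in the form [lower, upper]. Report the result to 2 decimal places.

[45.85, 80.15]

σ = 289^(1/2) = 17.0000
SEM = 17.0000 × √(1 − 0.7350) = 17.0000 × √0.2650 ≈ 17.0000 × 0.5148 ≈ 8.7513
1.96 × SEM ≈ 17.1525
95% CI: 63 ± 17.1525 = [45.8475, 80.1525]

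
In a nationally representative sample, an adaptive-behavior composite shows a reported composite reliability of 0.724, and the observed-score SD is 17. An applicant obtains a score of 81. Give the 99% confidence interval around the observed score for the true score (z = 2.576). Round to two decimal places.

SEM = 17.0000*√(1 − 0.7240) ≈ 8.9311
2.576 * SEM ≈ 23.0064
Interval: (57.9936, 104.0064)

[57.99, 104.01]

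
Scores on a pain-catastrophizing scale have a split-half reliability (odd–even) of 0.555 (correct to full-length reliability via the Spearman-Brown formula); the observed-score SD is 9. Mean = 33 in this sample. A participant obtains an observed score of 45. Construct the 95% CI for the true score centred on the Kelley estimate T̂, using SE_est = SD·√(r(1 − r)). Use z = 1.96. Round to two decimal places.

[33.59, 49.54]

Full-length reliability (Spearman-Brown) = 2(0.555)/(1+0.555) ≈ 0.71383
T̂ = 0.71383(45) + 0.28617(33) ≈ 41.56592
SE_est = 9.00000·√[r(1 − r)] ≈ 4.06774
95% CI: 41.56592 ± 7.97278 ≈ (33.59314, 49.53869)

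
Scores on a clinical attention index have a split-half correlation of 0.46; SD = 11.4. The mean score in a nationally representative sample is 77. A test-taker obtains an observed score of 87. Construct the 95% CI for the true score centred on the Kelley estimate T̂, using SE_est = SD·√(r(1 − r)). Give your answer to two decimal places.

Full-length reliability (Spearman-Brown) = 2(0.46)/(1+0.46) ≈ 0.63014
T̂ = 0.63014(87) + 0.36986(77) ≈ 83.30137
SE_est = SD × √(r(1 − r)) = 11.40000 × √0.23306 ≈ 11.40000 × 0.48277 ≈ 5.50355
CI = 83.30137 ± 1.96 × 5.50355 → [72.51442, 94.08832]

[72.51, 94.09]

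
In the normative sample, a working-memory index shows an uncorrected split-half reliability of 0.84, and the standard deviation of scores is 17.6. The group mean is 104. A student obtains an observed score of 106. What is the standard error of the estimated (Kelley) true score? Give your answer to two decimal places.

r_full = 2·0.84 / (1 + 0.84) ≈ 0.913
SE_est = SD * √(r(1 − r)) = 17.600 * √0.079 ≈ 17.600 * 0.282 ≈ 4.959

4.96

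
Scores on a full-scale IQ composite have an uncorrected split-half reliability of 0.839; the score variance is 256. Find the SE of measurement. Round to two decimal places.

4.73

SD = √256 = 16.00000
r_full = 2·0.839 / (1 + 0.839) ≈ 0.91245
SEM = 16.00000*√(1 − 0.91245) ≈ 4.73415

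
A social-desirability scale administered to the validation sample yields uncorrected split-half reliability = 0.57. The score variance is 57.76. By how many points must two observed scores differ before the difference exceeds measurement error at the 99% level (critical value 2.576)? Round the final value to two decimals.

SD = √57.76 = 7.60000
r_full = 2·0.57 / (1 + 0.57) ≃ 0.72611
SEM = 7.60000*√(1 − 0.72611) ≃ 3.97739
Standard error of the difference = 3.97739·√2 ≃ 5.62488
Minimum reliable difference = 2.576 * SE_diff ≃ 2.576 * 5.62488 ≃ 14.48968

14.49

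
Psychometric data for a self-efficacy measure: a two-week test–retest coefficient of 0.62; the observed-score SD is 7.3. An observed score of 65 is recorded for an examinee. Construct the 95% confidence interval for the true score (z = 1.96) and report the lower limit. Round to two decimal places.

56.18

The standard error of measurement is 7.3000·√(1 − 0.6200) ≈ 7.3000·0.6164 ≈ 4.5000.
Margin = 1.96 · 4.5000 ≈ 8.8200
Lower bound: 65 − 8.8200 = 56.1800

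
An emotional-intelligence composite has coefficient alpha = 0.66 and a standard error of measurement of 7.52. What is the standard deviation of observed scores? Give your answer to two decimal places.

σ = SEM·(1 − r)^(−1/2) ≈ 7.52·1.7150 ≈ 12.8967

12.90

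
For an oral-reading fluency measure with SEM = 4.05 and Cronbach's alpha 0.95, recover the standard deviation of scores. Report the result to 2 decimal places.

σ = SEM·(1 − r)^(−1/2) ≈ 4.05×4.4721 ≈ 18.1122

18.11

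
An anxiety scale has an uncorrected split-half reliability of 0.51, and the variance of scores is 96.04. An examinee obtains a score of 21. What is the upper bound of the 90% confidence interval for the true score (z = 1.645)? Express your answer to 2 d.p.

SD = √96.04 ≈ 9.8000
r_full = 2·0.51 / (1 + 0.51) ≈ 0.6755
The standard error of measurement is 9.8000×√(1 − 0.6755) ≈ 9.8000×0.5697 ≈ 5.5826.
Half-width = 1.645×5.5826 ≈ 9.1834
Upper limit = 21 + 9.1834 ≈ 30.1834

30.18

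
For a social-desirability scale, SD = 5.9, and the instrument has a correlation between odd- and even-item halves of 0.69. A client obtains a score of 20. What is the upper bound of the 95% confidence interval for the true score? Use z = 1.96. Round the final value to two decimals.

24.95

r_full = 2·0.69 / (1 + 0.69) ≈ 0.81657
The standard error of measurement is 5.90000*√(1 − 0.81657) ≈ 5.90000*0.42829 ≈ 2.52691.
1.96 * SEM ≈ 4.95274
Upper limit = 20 + 4.95274 ≈ 24.95274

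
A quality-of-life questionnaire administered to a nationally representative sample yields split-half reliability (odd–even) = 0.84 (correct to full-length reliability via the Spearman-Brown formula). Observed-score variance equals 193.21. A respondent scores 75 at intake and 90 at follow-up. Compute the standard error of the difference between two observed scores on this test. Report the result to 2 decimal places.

5.80

σ = 193.21^(1/2) = 13.9000
Full-length reliability (Spearman-Brown) = 2(0.84)/(1+0.84) ≈ 0.9130
SEM = 13.9000*√(1 − 0.9130) ≈ 4.0989
SE_diff = SEM * √2 ≈ 4.0989 * 1.4142 ≈ 5.7967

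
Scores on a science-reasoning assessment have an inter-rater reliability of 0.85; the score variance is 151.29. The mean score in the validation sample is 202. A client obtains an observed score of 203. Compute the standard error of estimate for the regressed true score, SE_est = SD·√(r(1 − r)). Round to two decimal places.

4.39

SD = √151.29 = 12.300
SE_est = SD * √(r(1 − r)) = 12.300 * √0.128 ≈ 12.300 * 0.357 ≈ 4.392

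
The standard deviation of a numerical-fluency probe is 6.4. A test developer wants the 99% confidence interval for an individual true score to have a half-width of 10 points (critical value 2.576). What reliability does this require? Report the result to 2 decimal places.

Required SEM = 10 / 2.576 ≃ 3.88199
Required reliability = 1 − (SEM/SD)² = 1 − 0.36792 ≃ 0.63208

0.63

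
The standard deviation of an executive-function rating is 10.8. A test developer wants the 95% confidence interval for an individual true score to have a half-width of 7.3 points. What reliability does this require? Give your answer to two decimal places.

0.88

Required SEM = 7.3 / 1.96 ≈ 3.724
r = 1 − (SEM / SD)² = 1 − (3.724 / 10.8)² ≈ 1 − 0.119 ≈ 0.881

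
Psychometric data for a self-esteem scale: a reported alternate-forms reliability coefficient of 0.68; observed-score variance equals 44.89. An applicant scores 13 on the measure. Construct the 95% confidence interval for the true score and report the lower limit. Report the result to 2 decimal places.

5.57

SD = √44.89 = 6.7000
SEM = 6.7000*√(1 − 0.6800) ≃ 3.7901
Half-width = 1.96*3.7901 ≃ 7.4286
Lower limit = 13 − 7.4286 ≃ 5.5714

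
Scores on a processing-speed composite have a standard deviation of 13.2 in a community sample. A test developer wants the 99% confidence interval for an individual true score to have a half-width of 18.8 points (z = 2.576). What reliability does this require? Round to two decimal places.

SEM needed = half-width / z = 18.8/2.576 ≈ 7.2981
r = 1 − (SEM / SD)² = 1 − (7.2981 / 13.2)² ≈ 1 − 0.3057 ≈ 0.6943

0.69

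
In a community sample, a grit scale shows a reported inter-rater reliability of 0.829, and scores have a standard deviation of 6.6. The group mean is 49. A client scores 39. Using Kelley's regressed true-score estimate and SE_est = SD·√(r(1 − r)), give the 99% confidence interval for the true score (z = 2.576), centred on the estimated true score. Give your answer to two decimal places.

[34.31, 47.11]

Estimated true score = 0.8290·39 + (1 − 0.8290)·49 ≈ 40.7100
SE_est = 6.6000·√[r(1 − r)] ≈ 2.4850
CI = 40.7100 ± 2.576 · 2.4850 → [34.3087, 47.1113]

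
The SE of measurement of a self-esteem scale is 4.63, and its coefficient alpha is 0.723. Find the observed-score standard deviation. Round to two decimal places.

8.80

SD = 4.63 / √(1 − 0.723) ≈ 8.7971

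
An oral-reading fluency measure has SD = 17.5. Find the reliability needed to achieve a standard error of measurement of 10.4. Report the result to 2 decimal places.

0.65

r = 1 − (10.400/17.5)² ≈ 1 − 0.353 ≈ 0.647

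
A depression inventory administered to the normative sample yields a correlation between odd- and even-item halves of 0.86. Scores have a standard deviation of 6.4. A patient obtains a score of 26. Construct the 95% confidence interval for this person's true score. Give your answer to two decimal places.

Full-length reliability (Spearman-Brown) = 2(0.86)/(1+0.86) ≈ 0.9247
SEM = 6.4000*√(1 − 0.9247) ≈ 1.7559
Margin = 1.96 * 1.7559 ≈ 3.4415
CI = 26 ± 3.4415 → [22.5585, 29.4415]

[22.56, 29.44]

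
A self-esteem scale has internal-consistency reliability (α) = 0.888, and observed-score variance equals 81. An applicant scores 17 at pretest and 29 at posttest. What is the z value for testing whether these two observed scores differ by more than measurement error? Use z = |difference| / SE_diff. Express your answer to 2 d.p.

2.82

SD = √81 = 9.00000
SEM = 9.00000 × √(1 − 0.88800) = 9.00000 × √0.11200 ≈ 9.00000 × 0.33466 ≈ 3.01198
SE_diff = √2 × SEM ≈ 4.25958
z = 12 / 4.25958 ≈ 2.81718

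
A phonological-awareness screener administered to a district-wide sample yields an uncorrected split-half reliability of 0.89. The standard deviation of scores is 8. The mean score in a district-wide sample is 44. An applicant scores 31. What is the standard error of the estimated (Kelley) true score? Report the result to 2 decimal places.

Full-length reliability (Spearman-Brown) = 2(0.89)/(1+0.89) ≈ 0.9418
SE_est = SD · √(r(1 − r)) = 8.0000 · √0.0548 ≈ 8.0000 · 0.2341 ≈ 1.8730

1.87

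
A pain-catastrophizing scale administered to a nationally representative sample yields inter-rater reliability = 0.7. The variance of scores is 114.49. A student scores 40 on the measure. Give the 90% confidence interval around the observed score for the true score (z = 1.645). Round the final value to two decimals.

[30.36, 49.64]

σ = 114.49^(1/2) = 10.7000
SEM = 10.7000×√(1 − 0.7000) ≈ 5.8606
Margin = 1.645 × 5.8606 ≈ 9.6407
Interval: (30.3593, 49.6407)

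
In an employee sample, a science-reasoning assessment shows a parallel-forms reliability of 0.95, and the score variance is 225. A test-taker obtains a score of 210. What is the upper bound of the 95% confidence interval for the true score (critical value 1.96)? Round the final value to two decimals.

216.57

σ = 225^(1/2) = 15.0000
The standard error of measurement is 15.0000·√(1 − 0.9500) ≈ 15.0000·0.2236 ≈ 3.3541.
1.96 · SEM ≈ 6.5740
Upper bound: 210 + 6.5740 = 216.5740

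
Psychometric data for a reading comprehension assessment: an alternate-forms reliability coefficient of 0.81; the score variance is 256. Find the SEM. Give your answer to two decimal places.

σ = 256^(1/2) = 16.0000
SEM = 16.0000·√(1 − 0.8100) ≃ 6.9742

6.97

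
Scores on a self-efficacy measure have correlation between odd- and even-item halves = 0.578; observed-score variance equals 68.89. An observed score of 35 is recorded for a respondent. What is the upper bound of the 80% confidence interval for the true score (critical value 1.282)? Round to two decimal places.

40.50

SD = √68.89 = 8.3000
Spearman-Brown: r = 2(0.578) / (1 + 0.578) = 1.1560 / 1.5780 ≈ 0.7326
SEM = 8.3000*√(1 − 0.7326) ≈ 4.2922
1.282 * SEM ≈ 5.5026
Upper limit = 35 + 5.5026 ≈ 40.5026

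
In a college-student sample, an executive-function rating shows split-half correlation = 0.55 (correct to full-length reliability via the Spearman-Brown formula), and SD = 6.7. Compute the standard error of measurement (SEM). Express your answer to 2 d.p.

3.61

Full-length reliability (Spearman-Brown) = 2(0.55)/(1+0.55) ≈ 0.710
SEM = 6.700·√(1 − 0.710) ≈ 3.610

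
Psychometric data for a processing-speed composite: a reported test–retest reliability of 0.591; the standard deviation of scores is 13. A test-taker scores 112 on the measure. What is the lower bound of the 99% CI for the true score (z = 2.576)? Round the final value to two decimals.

The standard error of measurement is 13.000×√(1 − 0.591) ≈ 13.000×0.640 ≈ 8.314.
Margin = 2.576 × 8.314 ≈ 21.417
Lower bound: 112 − 21.417 = 90.583

90.58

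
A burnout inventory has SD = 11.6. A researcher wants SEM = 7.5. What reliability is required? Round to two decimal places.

Required reliability = 1 − (SEM/SD)² = 1 − 0.4180 ≃ 0.5820

0.58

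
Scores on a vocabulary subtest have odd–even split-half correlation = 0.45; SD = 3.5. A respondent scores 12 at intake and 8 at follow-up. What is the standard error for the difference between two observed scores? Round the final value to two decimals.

r_full = 2·0.45 / (1 + 0.45) ≈ 0.6207
SEM = 3.5000 · √(1 − 0.6207) = 3.5000 · √0.3793 ≈ 3.5000 · 0.6159 ≈ 2.1556
Standard error of the difference = 2.1556·√2 ≈ 3.0485

3.05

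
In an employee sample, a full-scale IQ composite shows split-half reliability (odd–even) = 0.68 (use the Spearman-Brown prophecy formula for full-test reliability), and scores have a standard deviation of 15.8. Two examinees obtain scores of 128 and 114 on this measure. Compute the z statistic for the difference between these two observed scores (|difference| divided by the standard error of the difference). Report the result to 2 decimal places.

r_full = 2·0.68 / (1 + 0.68) ≈ 0.810
SEM = 15.800 * √(1 − 0.810) = 15.800 * √0.190 ≈ 15.800 * 0.436 ≈ 6.896
SE_diff = √2 * SEM ≈ 9.752
z = 14 / 9.752 ≈ 1.436

1.44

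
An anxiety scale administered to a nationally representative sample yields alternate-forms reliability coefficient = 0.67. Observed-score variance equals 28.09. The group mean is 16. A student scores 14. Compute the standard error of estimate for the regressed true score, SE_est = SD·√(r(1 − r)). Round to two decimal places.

SD = √28.09 = 5.300
SE_est = 5.300·√(0.670·0.330) ≈ 2.492

2.49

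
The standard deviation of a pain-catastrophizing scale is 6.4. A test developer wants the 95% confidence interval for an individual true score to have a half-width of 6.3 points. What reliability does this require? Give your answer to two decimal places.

Required SEM = 6.3 / 1.96 ≈ 3.2143
r = 1 − (SEM / SD)² = 1 − (3.2143 / 6.4)² ≈ 1 − 0.2522 ≈ 0.7478

0.75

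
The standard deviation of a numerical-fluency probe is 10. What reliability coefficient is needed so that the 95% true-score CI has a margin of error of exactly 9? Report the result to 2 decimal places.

0.79

SEM needed = half-width / z = 9/1.96 ≈ 4.59184
r = 1 − (4.59184/10)² ≈ 1 − 0.21085 ≈ 0.78915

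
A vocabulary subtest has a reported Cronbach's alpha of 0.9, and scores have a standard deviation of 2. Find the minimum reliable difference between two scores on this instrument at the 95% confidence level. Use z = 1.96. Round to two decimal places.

SEM = 2.0000 * √(1 − 0.9000) = 2.0000 * √0.1000 ≃ 2.0000 * 0.3162 ≃ 0.6325
Standard error of the difference = 0.6325·√2 ≃ 0.8944
Smallest detectable difference = 1.96*0.8944 ≃ 1.7531

1.75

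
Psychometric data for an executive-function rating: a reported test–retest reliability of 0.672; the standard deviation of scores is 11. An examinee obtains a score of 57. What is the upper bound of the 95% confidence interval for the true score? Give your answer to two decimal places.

69.35

SEM = 11.0000 * √(1 − 0.6720) = 11.0000 * √0.3280 ≈ 11.0000 * 0.5727 ≈ 6.2998
Half-width = 1.96*6.2998 ≈ 12.3477
Upper bound: 57 + 12.3477 = 69.3477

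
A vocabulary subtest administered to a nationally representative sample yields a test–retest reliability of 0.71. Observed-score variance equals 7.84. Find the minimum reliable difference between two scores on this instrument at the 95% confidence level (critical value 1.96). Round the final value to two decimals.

4.18

σ = 7.84^(1/2) = 2.800
SEM = 2.800*√(1 − 0.710) ≈ 1.508
SE_diff = √2 * SEM ≈ 2.132
Minimum reliable difference = 1.96 * SE_diff ≈ 1.96 * 2.132 ≈ 4.180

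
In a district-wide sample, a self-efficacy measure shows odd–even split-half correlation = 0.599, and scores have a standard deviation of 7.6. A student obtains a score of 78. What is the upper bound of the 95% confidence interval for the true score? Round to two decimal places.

85.46

Spearman-Brown: r = 2(0.599) / (1 + 0.599) = 1.198 / 1.599 ≈ 0.749
The standard error of measurement is 7.600*√(1 − 0.749) ≈ 7.600*0.501 ≈ 3.806.
Half-width = 1.96*3.806 ≈ 7.460
Upper limit = 78 + 7.460 ≈ 85.460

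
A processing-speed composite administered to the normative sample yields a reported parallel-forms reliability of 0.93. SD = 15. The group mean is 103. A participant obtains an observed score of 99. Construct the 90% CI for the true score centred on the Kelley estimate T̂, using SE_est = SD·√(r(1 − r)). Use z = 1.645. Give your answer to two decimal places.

Estimated true score = 0.930×99 + (1 − 0.930)×103 ≈ 99.280
SE_est = SD × √(r(1 − r)) = 15.000 × √0.065 ≈ 15.000 × 0.255 ≈ 3.827
CI = 99.280 ± 1.645 × 3.827 → [92.984, 105.576]

[92.98, 105.58]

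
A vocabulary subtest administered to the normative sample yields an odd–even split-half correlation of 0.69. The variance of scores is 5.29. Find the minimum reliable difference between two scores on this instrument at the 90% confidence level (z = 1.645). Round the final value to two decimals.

2.29

SD = √5.29 ≈ 2.30000
Full-length reliability (Spearman-Brown) = 2(0.69)/(1+0.69) ≈ 0.81657
SEM = 2.30000·√(1 − 0.81657) ≈ 0.98507
SE_diff = √2 · SEM ≈ 1.39309
Minimum reliable difference = 1.645 · SE_diff ≈ 1.645 · 1.39309 ≈ 2.29164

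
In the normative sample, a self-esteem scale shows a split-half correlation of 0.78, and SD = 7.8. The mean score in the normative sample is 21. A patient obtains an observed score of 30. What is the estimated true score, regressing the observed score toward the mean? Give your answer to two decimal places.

r_full = 2·0.78 / (1 + 0.78) ≃ 0.876
T̂ = r·X + (1 − r)·M = 0.876×30 + 0.124×21 ≃ 26.292 + 2.596 ≃ 28.888

28.89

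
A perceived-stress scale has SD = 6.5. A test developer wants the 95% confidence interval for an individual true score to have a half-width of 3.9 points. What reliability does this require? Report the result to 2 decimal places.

Required SEM = 3.9 / 1.96 ≃ 1.990
r = 1 − (1.990/6.5)² ≃ 1 − 0.094 ≃ 0.906

0.91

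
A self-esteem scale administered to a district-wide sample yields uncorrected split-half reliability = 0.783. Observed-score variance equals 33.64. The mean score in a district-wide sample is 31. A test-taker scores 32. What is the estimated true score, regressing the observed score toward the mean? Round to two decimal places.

31.88

Full-length reliability (Spearman-Brown) = 2(0.783)/(1+0.783) ≈ 0.87830
T̂ = 0.87830(32) + 0.12170(31) ≈ 31.87830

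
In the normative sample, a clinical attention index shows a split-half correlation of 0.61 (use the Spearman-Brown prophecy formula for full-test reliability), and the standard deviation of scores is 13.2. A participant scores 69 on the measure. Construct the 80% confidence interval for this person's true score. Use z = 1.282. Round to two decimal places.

[60.67, 77.33]

Spearman-Brown: r = 2(0.61) / (1 + 0.61) = 1.2200 / 1.6100 ≃ 0.7578
SEM = 13.2000 · √(1 − 0.7578) = 13.2000 · √0.2422 ≃ 13.2000 · 0.4922 ≃ 6.4967
1.282 · SEM ≃ 8.3288
Interval: (60.6712, 77.3288)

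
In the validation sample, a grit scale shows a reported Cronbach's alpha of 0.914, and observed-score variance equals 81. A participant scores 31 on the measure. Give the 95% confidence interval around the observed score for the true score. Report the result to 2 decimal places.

SD = √81 ≈ 9.000
SEM = 9.000*√(1 − 0.914) ≈ 2.639
1.96 * SEM ≈ 5.173
Interval: (25.827, 36.173)

[25.83, 36.17]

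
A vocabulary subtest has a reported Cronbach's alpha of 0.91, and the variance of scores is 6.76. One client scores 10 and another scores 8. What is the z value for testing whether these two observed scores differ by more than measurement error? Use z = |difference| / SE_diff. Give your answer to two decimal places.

1.81

SD = √6.76 = 2.60000
SEM = 2.60000*√(1 − 0.91000) ≃ 0.78000
Standard error of the difference = 0.78000·√2 ≃ 1.10309
z = 2 / 1.10309 ≃ 1.81309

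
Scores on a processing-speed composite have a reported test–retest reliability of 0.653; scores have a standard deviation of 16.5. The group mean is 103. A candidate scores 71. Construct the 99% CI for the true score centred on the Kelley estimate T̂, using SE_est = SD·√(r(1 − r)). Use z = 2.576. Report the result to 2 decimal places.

T̂ = r·X + (1 − r)·M = 0.65300*71 + 0.34700*103 = 46.36300 + 35.74100 ≈ 82.10400
SE_est = 16.50000·√[r(1 − r)] ≈ 7.85426
CI = 82.10400 ± 2.576 * 7.85426 → [61.87143, 102.33657]

[61.87, 102.34]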